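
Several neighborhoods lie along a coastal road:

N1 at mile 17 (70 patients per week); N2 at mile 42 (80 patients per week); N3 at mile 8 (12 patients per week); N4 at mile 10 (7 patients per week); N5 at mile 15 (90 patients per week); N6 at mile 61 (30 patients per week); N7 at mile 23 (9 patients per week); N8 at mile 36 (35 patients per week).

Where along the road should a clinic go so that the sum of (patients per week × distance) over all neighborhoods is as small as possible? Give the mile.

x = 17

For a sum of weighted absolute distances on a line, the optimum is the weighted median (not the mean). Total weight W = 333; half-weight = 166.5.
Sort by position and accumulate weight:
  mile 8 (N3, w=12) → cum 12
  mile 10 (N4, w=7) → cum 19
  mile 15 (N5, w=90) → cum 109
  mile 17 (N1, w=70) → cum 179  ≥ 166.5 → median here
  mile 23 (N7, w=9) → cum 188
  mile 36 (N8, w=35) → cum 223
  mile 42 (N2, w=80) → cum 303
  mile 61 (N6, w=30) → cum 333
Optimal location: mile 17.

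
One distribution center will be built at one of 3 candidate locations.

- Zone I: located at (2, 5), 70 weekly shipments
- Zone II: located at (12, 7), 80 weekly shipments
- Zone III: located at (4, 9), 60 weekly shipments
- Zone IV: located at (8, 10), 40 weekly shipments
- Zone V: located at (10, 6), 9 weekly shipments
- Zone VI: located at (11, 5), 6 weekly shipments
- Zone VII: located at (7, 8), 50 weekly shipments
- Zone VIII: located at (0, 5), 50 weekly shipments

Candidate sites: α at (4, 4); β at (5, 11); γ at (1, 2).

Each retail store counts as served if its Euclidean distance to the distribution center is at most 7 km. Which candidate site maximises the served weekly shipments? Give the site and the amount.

Coverage radius r = 7 km; a point is covered iff (Δx)²+(Δy)² ≤ 7² = 49.
  α (4, 4): covers {Zone I, Zone III, Zone V, Zone VII, Zone VIII} → 239
  β (5, 11): covers {Zone I, Zone III, Zone IV, Zone VII} → 220
  γ (1, 2): covers {Zone I, Zone VIII} → 120
Maximum coverage at α: 239 weekly shipments.

α, covering 239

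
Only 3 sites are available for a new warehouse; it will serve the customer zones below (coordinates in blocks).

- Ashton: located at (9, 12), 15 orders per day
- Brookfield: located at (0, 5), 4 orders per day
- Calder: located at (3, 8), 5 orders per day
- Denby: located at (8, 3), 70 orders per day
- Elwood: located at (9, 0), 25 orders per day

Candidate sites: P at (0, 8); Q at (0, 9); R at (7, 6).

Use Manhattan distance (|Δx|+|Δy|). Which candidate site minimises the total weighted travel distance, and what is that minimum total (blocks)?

R, total 662 blocks

Total weighted distance at each candidate:
  P (0, 8): total = 1557
  Q (0, 9): total = 1646
  R (7, 6): total = 662
Minimum is at R with total 662 blocks.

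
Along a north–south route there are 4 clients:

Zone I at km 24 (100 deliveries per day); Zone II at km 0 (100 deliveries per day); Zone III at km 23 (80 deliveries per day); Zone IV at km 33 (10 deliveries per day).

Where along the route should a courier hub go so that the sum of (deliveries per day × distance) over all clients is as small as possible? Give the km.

x = 23

For a sum of weighted absolute distances on a line, the optimum is the weighted median (not the mean). Total weight W = 290; half-weight = 145.
Sort by position and accumulate weight:
  km 0 (Zone II, w=100) → cum 100
  km 23 (Zone III, w=80) → cum 180  ≥ 145 → median here
  km 24 (Zone I, w=100) → cum 280
  km 33 (Zone IV, w=10) → cum 290
Optimal location: km 23.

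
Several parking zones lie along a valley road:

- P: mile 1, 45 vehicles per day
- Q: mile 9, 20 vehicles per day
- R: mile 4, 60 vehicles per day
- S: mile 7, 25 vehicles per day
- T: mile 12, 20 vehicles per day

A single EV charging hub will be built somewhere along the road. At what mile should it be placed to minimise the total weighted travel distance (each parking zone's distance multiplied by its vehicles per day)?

x = 4

For a sum of weighted absolute distances on a line, the optimum is the weighted median (not the mean). Total weight W = 170; half-weight = 85.
Sort by position and accumulate weight:
  mile 1 (P, w=45) → cum 45
  mile 4 (R, w=60) → cum 105  ≥ 85 → median here
  mile 7 (S, w=25) → cum 130
  mile 9 (Q, w=20) → cum 150
  mile 12 (T, w=20) → cum 170
Optimal location: mile 4.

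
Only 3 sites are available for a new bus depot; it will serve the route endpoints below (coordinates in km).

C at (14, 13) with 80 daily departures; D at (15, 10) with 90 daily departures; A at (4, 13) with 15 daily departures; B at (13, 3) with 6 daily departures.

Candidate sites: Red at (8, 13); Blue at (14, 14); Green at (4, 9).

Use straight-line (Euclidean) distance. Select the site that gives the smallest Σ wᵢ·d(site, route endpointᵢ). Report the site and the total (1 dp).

Blue, total 668.1 km

Total weighted distance at each candidate:
  Red (8, 13): total = 1292.5
  Blue (14, 14): total = 668.1
  Green (4, 9): total = 1980.6
Minimum is at Blue with total 668.1 km.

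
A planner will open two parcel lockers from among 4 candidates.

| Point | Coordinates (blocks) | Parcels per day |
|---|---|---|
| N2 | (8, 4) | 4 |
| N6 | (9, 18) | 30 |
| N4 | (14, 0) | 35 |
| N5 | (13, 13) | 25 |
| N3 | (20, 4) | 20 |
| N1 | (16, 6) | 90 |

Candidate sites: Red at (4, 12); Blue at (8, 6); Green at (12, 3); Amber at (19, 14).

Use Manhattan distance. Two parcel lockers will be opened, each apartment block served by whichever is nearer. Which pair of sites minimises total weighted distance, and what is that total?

{Red, Green}, total 1585

Evaluate every pair (each demand assigned to the nearer of the two):
  {Red, Green}: total = 1585
  {Green, Amber}: total = 1600
  {Blue, Green}: total = 1658
  {Blue, Amber}: total = 1933
  {Red, Blue}: total = 2008
  {Red, Amber}: total = 2428
Best pair: {Red, Green} with total 1585.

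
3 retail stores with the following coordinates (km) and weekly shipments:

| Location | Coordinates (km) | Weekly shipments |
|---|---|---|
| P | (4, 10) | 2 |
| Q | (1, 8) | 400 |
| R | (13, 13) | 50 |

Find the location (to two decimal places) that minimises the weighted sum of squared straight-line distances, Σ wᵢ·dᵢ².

The minimiser of Σwᵢ‖p−pᵢ‖² is the weighted centroid p* = (Σwᵢpᵢ)/(Σwᵢ).
Σwᵢ = 452.
Σwᵢxᵢ = 2·4 + 400·1 + 50·13 = 1058.
Σwᵢyᵢ = 2·10 + 400·8 + 50·13 = 3870.
x* = 1058/452 = 2.34, y* = 3870/452 = 8.56.

(2.34, 8.56)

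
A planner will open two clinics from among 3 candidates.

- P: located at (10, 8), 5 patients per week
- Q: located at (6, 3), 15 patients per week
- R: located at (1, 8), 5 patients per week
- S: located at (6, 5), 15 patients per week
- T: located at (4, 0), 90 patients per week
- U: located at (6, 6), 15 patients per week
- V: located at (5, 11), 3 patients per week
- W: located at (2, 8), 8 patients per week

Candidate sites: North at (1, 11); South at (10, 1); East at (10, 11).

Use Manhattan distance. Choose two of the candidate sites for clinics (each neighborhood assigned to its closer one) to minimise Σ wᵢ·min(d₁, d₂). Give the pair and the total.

{North, South}, total 1069

Evaluate every pair (each demand assigned to the nearer of the two):
  {North, South}: total = 1069
  {South, East}: total = 1153
  {North, East}: total = 1799
Best pair: {North, South} with total 1069.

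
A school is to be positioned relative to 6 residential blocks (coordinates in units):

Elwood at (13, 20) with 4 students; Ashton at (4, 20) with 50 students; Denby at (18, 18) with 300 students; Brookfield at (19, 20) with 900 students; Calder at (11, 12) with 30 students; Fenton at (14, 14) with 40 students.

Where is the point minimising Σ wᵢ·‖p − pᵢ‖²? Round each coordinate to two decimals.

The minimiser of Σwᵢ‖p−pᵢ‖² is the weighted centroid p* = (Σwᵢpᵢ)/(Σwᵢ).
Σwᵢ = 1324.
Σwᵢxᵢ = 4·13 + 50·4 + 300·18 + 900·19 + 30·11 + 40·14 = 23642.
Σwᵢyᵢ = 4·20 + 50·20 + 300·18 + 900·20 + 30·12 + 40·14 = 25400.
x* = 23642/1324 = 17.86, y* = 25400/1324 = 19.18.

(17.86, 19.18)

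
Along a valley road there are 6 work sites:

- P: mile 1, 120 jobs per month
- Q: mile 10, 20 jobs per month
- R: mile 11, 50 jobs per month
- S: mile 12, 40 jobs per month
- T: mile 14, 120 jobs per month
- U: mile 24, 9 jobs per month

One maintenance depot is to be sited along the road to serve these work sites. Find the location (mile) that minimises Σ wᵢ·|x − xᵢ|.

x = 11

For a sum of weighted absolute distances on a line, the optimum is the weighted median (not the mean). Total weight W = 359; half-weight = 179.5.
Sort by position and accumulate weight:
  mile 1 (P, w=120) → cum 120
  mile 10 (Q, w=20) → cum 140
  mile 11 (R, w=50) → cum 190  ≥ 179.5 → median here
  mile 12 (S, w=40) → cum 230
  mile 14 (T, w=120) → cum 350
  mile 24 (U, w=9) → cum 359
Optimal location: mile 11.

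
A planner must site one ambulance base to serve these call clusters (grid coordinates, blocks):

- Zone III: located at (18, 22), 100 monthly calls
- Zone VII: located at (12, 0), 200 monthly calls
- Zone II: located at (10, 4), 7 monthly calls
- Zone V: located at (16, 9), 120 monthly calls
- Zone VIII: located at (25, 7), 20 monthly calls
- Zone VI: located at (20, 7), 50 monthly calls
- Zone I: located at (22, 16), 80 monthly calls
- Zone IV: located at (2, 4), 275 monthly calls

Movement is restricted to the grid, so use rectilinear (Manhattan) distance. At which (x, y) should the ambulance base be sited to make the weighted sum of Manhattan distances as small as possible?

Manhattan distance separates: Σwᵢ(|x−xᵢ|+|y−yᵢ|) = Σwᵢ|x−xᵢ| + Σwᵢ|y−yᵢ|, so x and y are optimised independently as 1-D weighted medians.
Total weight W = 852; half = 426.
x-coordinate, sorted with cumulative weight:
  x=2 (Zone IV, w=275) cum 275
  x=10 (Zone II, w=7) cum 282
  x=12 (Zone VII, w=200) cum 482  ← median
  x=16 (Zone V, w=120) cum 602
  x=18 (Zone III, w=100) cum 702
  x=20 (Zone VI, w=50) cum 752
  x=22 (Zone I, w=80) cum 832
  x=25 (Zone VIII, w=20) cum 852
⇒ x* = 12
y-coordinate, sorted with cumulative weight:
  y=0 (Zone VII, w=200) cum 200
  y=4 (Zone II, w=7) cum 207
  y=4 (Zone IV, w=275) cum 482  ← median
  y=7 (Zone VIII, w=20) cum 502
  y=7 (Zone VI, w=50) cum 552
  y=9 (Zone V, w=120) cum 672
  y=16 (Zone I, w=80) cum 752
  y=22 (Zone III, w=100) cum 852
⇒ y* = 4

(12, 4)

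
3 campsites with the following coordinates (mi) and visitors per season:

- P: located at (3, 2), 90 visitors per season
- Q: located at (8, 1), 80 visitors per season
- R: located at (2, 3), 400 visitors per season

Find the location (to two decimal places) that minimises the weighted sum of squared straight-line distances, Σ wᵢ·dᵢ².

The minimiser of Σwᵢ‖p−pᵢ‖² is the weighted centroid p* = (Σwᵢpᵢ)/(Σwᵢ).
Σwᵢ = 570.
Σwᵢxᵢ = 90·3 + 80·8 + 400·2 = 1710.
Σwᵢyᵢ = 90·2 + 80·1 + 400·3 = 1460.
x* = 1710/570 = 3.00, y* = 1460/570 = 2.56.

(3.00, 2.56)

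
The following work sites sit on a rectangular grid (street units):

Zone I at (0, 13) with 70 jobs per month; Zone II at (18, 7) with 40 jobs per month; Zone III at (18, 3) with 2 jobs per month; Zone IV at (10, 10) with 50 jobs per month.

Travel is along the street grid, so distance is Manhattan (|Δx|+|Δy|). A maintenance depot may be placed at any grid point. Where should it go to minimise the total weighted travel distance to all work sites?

(10, 10)

Manhattan distance separates: Σwᵢ(|x−xᵢ|+|y−yᵢ|) = Σwᵢ|x−xᵢ| + Σwᵢ|y−yᵢ|, so x and y are optimised independently as 1-D weighted medians.
Total weight W = 162; half = 81.
x-coordinate, sorted with cumulative weight:
  x=0 (Zone I, w=70) cum 70
  x=10 (Zone IV, w=50) cum 120  ← median
  x=18 (Zone II, w=40) cum 160
  x=18 (Zone III, w=2) cum 162
⇒ x* = 10
y-coordinate, sorted with cumulative weight:
  y=3 (Zone III, w=2) cum 2
  y=7 (Zone II, w=40) cum 42
  y=10 (Zone IV, w=50) cum 92  ← median
  y=13 (Zone I, w=70) cum 162
⇒ y* = 10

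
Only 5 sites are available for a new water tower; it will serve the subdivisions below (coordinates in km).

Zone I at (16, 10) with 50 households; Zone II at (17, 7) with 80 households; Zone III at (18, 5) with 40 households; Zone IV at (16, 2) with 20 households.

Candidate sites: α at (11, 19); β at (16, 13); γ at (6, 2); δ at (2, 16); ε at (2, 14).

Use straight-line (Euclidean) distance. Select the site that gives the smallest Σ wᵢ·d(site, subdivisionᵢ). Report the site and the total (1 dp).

Total weighted distance at each candidate:
  α (11, 19): total = 2568.6
  β (16, 13): total = 1186.5
  γ (6, 2): total = 2301.7
  δ (2, 16): total = 3333.6
  ε (2, 14): total = 3155.3
Minimum is at β with total 1186.5 km.

β, total 1186.5 km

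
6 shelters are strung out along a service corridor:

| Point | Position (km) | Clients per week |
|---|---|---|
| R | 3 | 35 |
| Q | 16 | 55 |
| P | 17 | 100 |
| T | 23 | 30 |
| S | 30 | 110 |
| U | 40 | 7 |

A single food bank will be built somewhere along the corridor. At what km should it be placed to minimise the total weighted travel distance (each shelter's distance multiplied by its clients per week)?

For a sum of weighted absolute distances on a line, the optimum is the weighted median (not the mean). Total weight W = 337; half-weight = 168.5.
Sort by position and accumulate weight:
  km 3 (R, w=35) → cum 35
  km 16 (Q, w=55) → cum 90
  km 17 (P, w=100) → cum 190  ≥ 168.5 → median here
  km 23 (T, w=30) → cum 220
  km 30 (S, w=110) → cum 330
  km 40 (U, w=7) → cum 337
Optimal location: km 17.

x = 17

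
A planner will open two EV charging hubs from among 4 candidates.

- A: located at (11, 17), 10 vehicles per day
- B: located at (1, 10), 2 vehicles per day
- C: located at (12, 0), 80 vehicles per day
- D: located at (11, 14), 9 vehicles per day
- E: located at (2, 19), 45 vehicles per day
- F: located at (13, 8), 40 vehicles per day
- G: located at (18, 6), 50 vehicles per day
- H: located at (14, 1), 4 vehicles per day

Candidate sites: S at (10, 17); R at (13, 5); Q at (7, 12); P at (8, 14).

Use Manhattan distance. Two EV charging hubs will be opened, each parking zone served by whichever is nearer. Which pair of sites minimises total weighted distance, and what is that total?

Evaluate every pair (each demand assigned to the nearer of the two):
  {S, R}: total = 1448
  {R, P}: total = 1524
  {R, Q}: total = 1620
  {S, Q}: total = 3194
  {Q, P}: total = 3280
  {S, P}: total = 3365
Best pair: {S, R} with total 1448.

{S, R}, total 1448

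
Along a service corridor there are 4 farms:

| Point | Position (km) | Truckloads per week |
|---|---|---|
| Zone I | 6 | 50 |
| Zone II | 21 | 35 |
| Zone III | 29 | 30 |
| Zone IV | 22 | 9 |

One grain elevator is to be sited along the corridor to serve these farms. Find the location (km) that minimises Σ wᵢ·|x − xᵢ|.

x = 21

For a sum of weighted absolute distances on a line, the optimum is the weighted median (not the mean). Total weight W = 124; half-weight = 62.
Sort by position and accumulate weight:
  km 6 (Zone I, w=50) → cum 50
  km 21 (Zone II, w=35) → cum 85  ≥ 62 → median here
  km 22 (Zone IV, w=9) → cum 94
  km 29 (Zone III, w=30) → cum 124
Optimal location: km 21.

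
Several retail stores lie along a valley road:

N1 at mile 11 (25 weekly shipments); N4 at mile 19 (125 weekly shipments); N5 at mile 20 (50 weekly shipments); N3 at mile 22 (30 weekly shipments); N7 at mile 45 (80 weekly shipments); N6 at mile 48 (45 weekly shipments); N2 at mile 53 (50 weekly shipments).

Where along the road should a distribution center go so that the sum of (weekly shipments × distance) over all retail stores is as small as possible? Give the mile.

For a sum of weighted absolute distances on a line, the optimum is the weighted median (not the mean). Total weight W = 405; half-weight = 202.5.
Sort by position and accumulate weight:
  mile 11 (N1, w=25) → cum 25
  mile 19 (N4, w=125) → cum 150
  mile 20 (N5, w=50) → cum 200
  mile 22 (N3, w=30) → cum 230  ≥ 202.5 → median here
  mile 45 (N7, w=80) → cum 310
  mile 48 (N6, w=45) → cum 355
  mile 53 (N2, w=50) → cum 405
Optimal location: mile 22.

x = 22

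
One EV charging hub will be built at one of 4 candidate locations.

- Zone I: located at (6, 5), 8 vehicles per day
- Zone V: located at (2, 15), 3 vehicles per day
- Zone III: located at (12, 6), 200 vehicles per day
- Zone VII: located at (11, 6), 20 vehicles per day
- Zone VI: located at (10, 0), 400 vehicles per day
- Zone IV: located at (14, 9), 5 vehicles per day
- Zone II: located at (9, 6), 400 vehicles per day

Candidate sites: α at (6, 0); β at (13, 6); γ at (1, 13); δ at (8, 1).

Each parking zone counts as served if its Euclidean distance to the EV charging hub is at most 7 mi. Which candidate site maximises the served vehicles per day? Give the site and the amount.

Coverage radius r = 7 mi; a point is covered iff (Δx)²+(Δy)² ≤ 7² = 49.
  α (6, 0): covers {Zone I, Zone VI, Zone II} → 808
  β (13, 6): covers {Zone III, Zone VII, Zone VI, Zone IV, Zone II} → 1025
  γ (1, 13): covers {Zone V} → 3
  δ (8, 1): covers {Zone I, Zone III, Zone VII, Zone VI, Zone II} → 1028
Maximum coverage at δ: 1028 vehicles per day.

δ, covering 1028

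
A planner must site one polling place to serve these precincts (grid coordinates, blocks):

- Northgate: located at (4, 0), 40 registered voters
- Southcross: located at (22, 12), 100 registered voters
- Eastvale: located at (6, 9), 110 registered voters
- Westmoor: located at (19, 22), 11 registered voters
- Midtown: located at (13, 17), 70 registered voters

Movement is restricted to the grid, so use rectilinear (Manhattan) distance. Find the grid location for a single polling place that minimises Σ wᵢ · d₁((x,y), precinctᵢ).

Manhattan distance separates: Σwᵢ(|x−xᵢ|+|y−yᵢ|) = Σwᵢ|x−xᵢ| + Σwᵢ|y−yᵢ|, so x and y are optimised independently as 1-D weighted medians.
Total weight W = 331; half = 165.5.
x-coordinate, sorted with cumulative weight:
  x=4 (Northgate, w=40) cum 40
  x=6 (Eastvale, w=110) cum 150
  x=13 (Midtown, w=70) cum 220  ← median
  x=19 (Westmoor, w=11) cum 231
  x=22 (Southcross, w=100) cum 331
⇒ x* = 13
y-coordinate, sorted with cumulative weight:
  y=0 (Northgate, w=40) cum 40
  y=9 (Eastvale, w=110) cum 150
  y=12 (Southcross, w=100) cum 250  ← median
  y=17 (Midtown, w=70) cum 320
  y=22 (Westmoor, w=11) cum 331
⇒ y* = 12

(13, 12)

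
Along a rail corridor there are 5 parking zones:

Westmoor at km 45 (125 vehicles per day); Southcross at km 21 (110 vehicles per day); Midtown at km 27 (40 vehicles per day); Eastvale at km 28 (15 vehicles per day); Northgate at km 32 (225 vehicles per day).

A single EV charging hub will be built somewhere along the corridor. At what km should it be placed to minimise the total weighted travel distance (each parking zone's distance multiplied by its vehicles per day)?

x = 32

For a sum of weighted absolute distances on a line, the optimum is the weighted median (not the mean). Total weight W = 515; half-weight = 257.5.
Sort by position and accumulate weight:
  km 21 (Southcross, w=110) → cum 110
  km 27 (Midtown, w=40) → cum 150
  km 28 (Eastvale, w=15) → cum 165
  km 32 (Northgate, w=225) → cum 390  ≥ 257.5 → median here
  km 45 (Westmoor, w=125) → cum 515
Optimal location: km 32.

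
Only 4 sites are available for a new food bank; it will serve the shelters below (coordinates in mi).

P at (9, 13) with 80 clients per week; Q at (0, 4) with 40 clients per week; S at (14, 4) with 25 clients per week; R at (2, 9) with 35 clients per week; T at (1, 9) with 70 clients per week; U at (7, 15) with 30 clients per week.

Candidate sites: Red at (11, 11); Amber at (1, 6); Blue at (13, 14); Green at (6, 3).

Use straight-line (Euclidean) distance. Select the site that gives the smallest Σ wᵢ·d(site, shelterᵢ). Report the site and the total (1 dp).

Amber, total 1913.9 mi

Total weighted distance at each candidate:
  Red (11, 11): total = 2144.5
  Amber (1, 6): total = 1913.9
  Blue (13, 14): total = 2752.5
  Green (6, 3): total = 2440.4
Minimum is at Amber with total 1913.9 mi.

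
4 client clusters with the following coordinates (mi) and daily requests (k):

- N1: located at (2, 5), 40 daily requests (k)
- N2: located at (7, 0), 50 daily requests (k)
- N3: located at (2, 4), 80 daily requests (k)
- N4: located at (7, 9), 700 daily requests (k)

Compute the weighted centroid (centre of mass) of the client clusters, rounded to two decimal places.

(6.31, 7.84)

The minimiser of Σwᵢ‖p−pᵢ‖² is the weighted centroid p* = (Σwᵢpᵢ)/(Σwᵢ).
Σwᵢ = 870.
Σwᵢxᵢ = 40·2 + 50·7 + 80·2 + 700·7 = 5490.
Σwᵢyᵢ = 40·5 + 50·0 + 80·4 + 700·9 = 6820.
x* = 5490/870 = 6.31, y* = 6820/870 = 7.84.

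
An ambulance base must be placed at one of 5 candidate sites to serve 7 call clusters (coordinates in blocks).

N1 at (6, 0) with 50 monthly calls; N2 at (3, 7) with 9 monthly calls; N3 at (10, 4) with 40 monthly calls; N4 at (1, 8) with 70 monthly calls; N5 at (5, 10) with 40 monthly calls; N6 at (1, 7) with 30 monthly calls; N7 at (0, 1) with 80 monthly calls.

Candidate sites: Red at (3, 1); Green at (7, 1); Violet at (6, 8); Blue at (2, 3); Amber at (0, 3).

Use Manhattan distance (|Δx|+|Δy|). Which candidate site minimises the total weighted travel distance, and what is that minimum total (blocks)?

Blue, total 2045 blocks

Total weighted distance at each candidate:
  Red (3, 1): total = 2204
  Green (7, 1): total = 2700
  Violet (6, 8): total = 2446
  Blue (2, 3): total = 2045
  Amber (0, 3): total = 2163
Minimum is at Blue with total 2045 blocks.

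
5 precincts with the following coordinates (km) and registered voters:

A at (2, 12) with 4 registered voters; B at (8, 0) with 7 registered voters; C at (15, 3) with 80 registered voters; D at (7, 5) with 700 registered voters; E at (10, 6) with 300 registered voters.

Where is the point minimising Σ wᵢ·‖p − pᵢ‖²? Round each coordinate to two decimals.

The minimiser of Σwᵢ‖p−pᵢ‖² is the weighted centroid p* = (Σwᵢpᵢ)/(Σwᵢ).
Σwᵢ = 1091.
Σwᵢxᵢ = 4·2 + 7·8 + 80·15 + 700·7 + 300·10 = 9164.
Σwᵢyᵢ = 4·12 + 7·0 + 80·3 + 700·5 + 300·6 = 5588.
x* = 9164/1091 = 8.40, y* = 5588/1091 = 5.12.

(8.40, 5.12)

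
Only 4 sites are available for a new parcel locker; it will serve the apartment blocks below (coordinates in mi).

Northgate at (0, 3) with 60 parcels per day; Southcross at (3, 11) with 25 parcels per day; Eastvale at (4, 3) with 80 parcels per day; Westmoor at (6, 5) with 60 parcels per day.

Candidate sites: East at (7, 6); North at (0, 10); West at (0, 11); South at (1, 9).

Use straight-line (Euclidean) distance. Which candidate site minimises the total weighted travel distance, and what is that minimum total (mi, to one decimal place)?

East, total 1041.3 mi

Total weighted distance at each candidate:
  East (7, 6): total = 1041.3
  North (0, 10): total = 1612.7
  West (0, 11): total = 1779.7
  South (1, 9): total = 1356.5
Minimum is at East with total 1041.3 mi.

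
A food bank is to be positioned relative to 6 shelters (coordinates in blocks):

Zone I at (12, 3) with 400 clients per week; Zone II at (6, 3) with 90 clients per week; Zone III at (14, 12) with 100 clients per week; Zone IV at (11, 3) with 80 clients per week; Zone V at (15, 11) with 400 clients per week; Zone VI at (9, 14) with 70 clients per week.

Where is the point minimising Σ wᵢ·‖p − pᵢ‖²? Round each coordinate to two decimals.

(12.50, 7.27)

The minimiser of Σwᵢ‖p−pᵢ‖² is the weighted centroid p* = (Σwᵢpᵢ)/(Σwᵢ).
Σwᵢ = 1140.
Σwᵢxᵢ = 400·12 + 90·6 + 100·14 + 80·11 + 400·15 + 70·9 = 14250.
Σwᵢyᵢ = 400·3 + 90·3 + 100·12 + 80·3 + 400·11 + 70·14 = 8290.
x* = 14250/1140 = 12.50, y* = 8290/1140 = 7.27.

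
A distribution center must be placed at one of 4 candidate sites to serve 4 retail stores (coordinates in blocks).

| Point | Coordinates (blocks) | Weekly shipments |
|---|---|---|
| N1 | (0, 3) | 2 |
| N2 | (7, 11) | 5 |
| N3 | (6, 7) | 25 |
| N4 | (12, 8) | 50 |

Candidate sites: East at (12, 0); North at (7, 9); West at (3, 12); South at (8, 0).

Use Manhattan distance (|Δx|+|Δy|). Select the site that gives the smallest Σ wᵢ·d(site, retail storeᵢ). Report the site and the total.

Total weighted distance at each candidate:
  East (12, 0): total = 835
  North (7, 9): total = 411
  West (3, 12): total = 899
  South (8, 0): total = 907
Minimum is at North with total 411 blocks.

North, total 411 blocks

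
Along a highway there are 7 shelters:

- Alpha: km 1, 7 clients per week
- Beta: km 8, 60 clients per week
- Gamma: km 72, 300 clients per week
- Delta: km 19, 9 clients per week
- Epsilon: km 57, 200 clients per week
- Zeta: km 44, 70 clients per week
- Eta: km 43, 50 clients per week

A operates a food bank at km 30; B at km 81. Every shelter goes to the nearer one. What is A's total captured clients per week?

196

The indifferent point is the midpoint (30+81)/2 = 55.5; shelters left of it (closer to A at 30) go to A, those right go to B.
  Alpha at 1 (w=7) → A
  Beta at 8 (w=60) → A
  Delta at 19 (w=9) → A
  Eta at 43 (w=50) → A
  Zeta at 44 (w=70) → A
  Epsilon at 57 (w=200) → B
  Gamma at 72 (w=300) → B
A captures 196; B captures 500.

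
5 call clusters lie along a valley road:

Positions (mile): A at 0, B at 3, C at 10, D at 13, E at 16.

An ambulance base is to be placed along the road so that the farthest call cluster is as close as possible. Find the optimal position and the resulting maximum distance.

location 8, max distance 8

The 1-center on a line is the midpoint of the two extreme points: leftmost at 0, rightmost at 16.
Optimal location = (0 + 16)/2 = 8; maximum distance = (16 − 0)/2 = 8.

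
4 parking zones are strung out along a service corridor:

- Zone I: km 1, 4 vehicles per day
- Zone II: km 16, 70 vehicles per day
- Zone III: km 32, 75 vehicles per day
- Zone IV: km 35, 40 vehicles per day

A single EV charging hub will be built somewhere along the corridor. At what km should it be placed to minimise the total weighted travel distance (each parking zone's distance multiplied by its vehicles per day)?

For a sum of weighted absolute distances on a line, the optimum is the weighted median (not the mean). Total weight W = 189; half-weight = 94.5.
Sort by position and accumulate weight:
  km 1 (Zone I, w=4) → cum 4
  km 16 (Zone II, w=70) → cum 74
  km 32 (Zone III, w=75) → cum 149  ≥ 94.5 → median here
  km 35 (Zone IV, w=40) → cum 189
Optimal location: km 32.

x = 32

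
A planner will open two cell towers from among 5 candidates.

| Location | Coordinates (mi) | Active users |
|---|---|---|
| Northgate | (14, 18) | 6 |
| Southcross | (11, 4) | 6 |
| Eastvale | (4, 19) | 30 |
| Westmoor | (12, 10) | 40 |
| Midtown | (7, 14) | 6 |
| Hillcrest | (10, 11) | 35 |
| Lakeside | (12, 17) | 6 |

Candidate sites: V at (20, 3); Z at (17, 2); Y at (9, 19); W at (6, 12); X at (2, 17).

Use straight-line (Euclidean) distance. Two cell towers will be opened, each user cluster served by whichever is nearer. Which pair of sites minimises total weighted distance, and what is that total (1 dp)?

Evaluate every pair (each demand assigned to the nearer of the two):
  {W, X}: total = 659.0
  {Y, W}: total = 669.5
  {Z, W}: total = 773.9
  {V, W}: total = 790.3
  {Y, X}: total = 921.8
  {Z, Y}: total = 932.0
  {V, Y}: total = 950.5
  {Z, X}: total = 1017.4
  {V, X}: total = 1081.6
  {V, Z}: total = 1741.9
Best pair: {W, X} with total 659.0.

{W, X}, total 659.0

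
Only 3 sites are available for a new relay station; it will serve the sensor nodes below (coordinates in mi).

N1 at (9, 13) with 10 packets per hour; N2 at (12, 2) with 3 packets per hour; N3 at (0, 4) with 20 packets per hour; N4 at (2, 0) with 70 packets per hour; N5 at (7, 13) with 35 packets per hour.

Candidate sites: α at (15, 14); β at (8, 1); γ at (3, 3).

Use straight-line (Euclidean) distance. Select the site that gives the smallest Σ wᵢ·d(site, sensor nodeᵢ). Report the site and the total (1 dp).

Total weighted distance at each candidate:
  α (15, 14): total = 2078.0
  β (8, 1): total = 1150.9
  γ (3, 3): total = 805.4
Minimum is at γ with total 805.4 mi.

γ, total 805.4 mi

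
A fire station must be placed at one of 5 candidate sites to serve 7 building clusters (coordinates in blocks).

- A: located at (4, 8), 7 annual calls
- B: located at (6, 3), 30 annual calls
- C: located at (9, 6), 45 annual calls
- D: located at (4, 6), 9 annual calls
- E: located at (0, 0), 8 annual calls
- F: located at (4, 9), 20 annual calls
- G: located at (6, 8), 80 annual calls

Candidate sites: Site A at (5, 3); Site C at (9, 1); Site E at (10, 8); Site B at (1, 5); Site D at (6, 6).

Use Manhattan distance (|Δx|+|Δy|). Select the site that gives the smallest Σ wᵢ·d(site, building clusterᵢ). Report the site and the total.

Site D, total 627 blocks

Total weighted distance at each candidate:
  Site A (5, 3): total = 1107
  Site C (9, 1): total = 1689
  Site E (10, 8): total = 1123
  Site B (1, 5): total = 1521
  Site D (6, 6): total = 627
Minimum is at Site D with total 627 blocks.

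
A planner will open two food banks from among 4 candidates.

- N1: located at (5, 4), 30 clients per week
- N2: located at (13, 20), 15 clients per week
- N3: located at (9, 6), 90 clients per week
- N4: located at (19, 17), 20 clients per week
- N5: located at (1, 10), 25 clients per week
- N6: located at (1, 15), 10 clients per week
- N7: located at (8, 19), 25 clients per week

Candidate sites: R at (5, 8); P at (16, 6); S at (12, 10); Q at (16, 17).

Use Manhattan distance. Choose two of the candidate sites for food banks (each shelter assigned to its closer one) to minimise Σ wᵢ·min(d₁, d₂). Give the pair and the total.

{R, Q}, total 1320

Evaluate every pair (each demand assigned to the nearer of the two):
  {R, Q}: total = 1320
  {R, S}: total = 1690
  {R, P}: total = 1805
  {S, Q}: total = 1855
  {P, Q}: total = 2065
  {P, S}: total = 2225
Best pair: {R, Q} with total 1320.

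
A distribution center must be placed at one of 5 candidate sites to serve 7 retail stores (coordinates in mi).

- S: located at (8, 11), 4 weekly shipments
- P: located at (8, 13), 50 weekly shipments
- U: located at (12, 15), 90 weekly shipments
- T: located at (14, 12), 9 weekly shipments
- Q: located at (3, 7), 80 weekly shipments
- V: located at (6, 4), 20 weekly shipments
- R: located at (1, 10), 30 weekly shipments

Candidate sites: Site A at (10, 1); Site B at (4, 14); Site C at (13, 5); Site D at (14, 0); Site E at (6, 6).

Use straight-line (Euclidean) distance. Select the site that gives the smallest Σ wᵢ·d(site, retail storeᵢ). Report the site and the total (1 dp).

Total weighted distance at each candidate:
  Site A (10, 1): total = 3246.6
  Site B (4, 14): total = 1963.2
  Site C (13, 5): total = 2818.3
  Site D (14, 0): total = 3950.0
  Site E (6, 6): total = 1934.1
Minimum is at Site E with total 1934.1 mi.

Site E, total 1934.1 mi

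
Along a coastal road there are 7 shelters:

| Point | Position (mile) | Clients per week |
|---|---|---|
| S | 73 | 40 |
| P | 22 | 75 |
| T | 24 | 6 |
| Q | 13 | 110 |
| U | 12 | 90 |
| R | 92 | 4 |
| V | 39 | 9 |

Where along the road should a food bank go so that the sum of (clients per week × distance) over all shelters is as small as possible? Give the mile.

x = 13

For a sum of weighted absolute distances on a line, the optimum is the weighted median (not the mean). Total weight W = 334; half-weight = 167.
Sort by position and accumulate weight:
  mile 12 (U, w=90) → cum 90
  mile 13 (Q, w=110) → cum 200  ≥ 167 → median here
  mile 22 (P, w=75) → cum 275
  mile 24 (T, w=6) → cum 281
  mile 39 (V, w=9) → cum 290
  mile 73 (S, w=40) → cum 330
  mile 92 (R, w=4) → cum 334
Optimal location: mile 13.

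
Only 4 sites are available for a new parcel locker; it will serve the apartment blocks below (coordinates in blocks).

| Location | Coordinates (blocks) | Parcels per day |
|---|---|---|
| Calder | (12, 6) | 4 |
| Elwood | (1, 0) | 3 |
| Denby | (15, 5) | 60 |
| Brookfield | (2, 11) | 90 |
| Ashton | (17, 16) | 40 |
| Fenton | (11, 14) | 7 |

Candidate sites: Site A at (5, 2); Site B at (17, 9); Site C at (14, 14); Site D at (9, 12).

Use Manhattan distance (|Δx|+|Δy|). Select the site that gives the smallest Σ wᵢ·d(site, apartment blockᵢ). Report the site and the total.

Site D, total 2104 blocks

Total weighted distance at each candidate:
  Site A (5, 2): total = 3088
  Site B (17, 9): total = 2354
  Site C (14, 14): total = 2292
  Site D (9, 12): total = 2104
Minimum is at Site D with total 2104 blocks.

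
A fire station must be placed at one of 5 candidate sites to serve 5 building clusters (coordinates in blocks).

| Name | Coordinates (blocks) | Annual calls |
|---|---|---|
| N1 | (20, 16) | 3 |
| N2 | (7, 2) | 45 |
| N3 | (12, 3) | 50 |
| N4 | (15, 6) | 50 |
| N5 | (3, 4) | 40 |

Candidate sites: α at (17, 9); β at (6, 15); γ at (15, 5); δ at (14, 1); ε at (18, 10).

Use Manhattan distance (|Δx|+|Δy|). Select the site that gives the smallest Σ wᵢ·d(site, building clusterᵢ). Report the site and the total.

Total weighted distance at each candidate:
  α (17, 9): total = 2355
  β (6, 15): total = 3035
  γ (15, 5): total = 1363
  δ (14, 1): total = 1483
  ε (18, 10): total = 2719
Minimum is at γ with total 1363 blocks.

γ, total 1363 blocks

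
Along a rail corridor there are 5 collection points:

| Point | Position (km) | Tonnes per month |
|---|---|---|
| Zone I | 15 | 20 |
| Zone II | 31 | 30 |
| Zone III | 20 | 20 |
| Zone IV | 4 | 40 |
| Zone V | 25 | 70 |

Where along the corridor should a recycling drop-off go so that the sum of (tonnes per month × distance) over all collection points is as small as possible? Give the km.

x = 25

For a sum of weighted absolute distances on a line, the optimum is the weighted median (not the mean). Total weight W = 180; half-weight = 90.
Sort by position and accumulate weight:
  km 4 (Zone IV, w=40) → cum 40
  km 15 (Zone I, w=20) → cum 60
  km 20 (Zone III, w=20) → cum 80
  km 25 (Zone V, w=70) → cum 150  ≥ 90 → median here
  km 31 (Zone II, w=30) → cum 180
Optimal location: km 25.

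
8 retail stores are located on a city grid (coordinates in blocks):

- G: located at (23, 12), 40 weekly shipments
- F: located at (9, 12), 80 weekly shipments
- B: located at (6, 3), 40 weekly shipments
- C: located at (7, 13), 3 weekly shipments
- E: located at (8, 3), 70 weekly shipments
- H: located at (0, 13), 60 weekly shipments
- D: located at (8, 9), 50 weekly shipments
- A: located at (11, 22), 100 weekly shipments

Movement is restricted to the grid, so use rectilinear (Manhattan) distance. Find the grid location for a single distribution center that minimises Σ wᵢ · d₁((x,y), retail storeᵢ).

Manhattan distance separates: Σwᵢ(|x−xᵢ|+|y−yᵢ|) = Σwᵢ|x−xᵢ| + Σwᵢ|y−yᵢ|, so x and y are optimised independently as 1-D weighted medians.
Total weight W = 443; half = 221.5.
x-coordinate, sorted with cumulative weight:
  x=0 (H, w=60) cum 60
  x=6 (B, w=40) cum 100
  x=7 (C, w=3) cum 103
  x=8 (E, w=70) cum 173
  x=8 (D, w=50) cum 223  ← median
  x=9 (F, w=80) cum 303
  x=11 (A, w=100) cum 403
  x=23 (G, w=40) cum 443
⇒ x* = 8
y-coordinate, sorted with cumulative weight:
  y=3 (B, w=40) cum 40
  y=3 (E, w=70) cum 110
  y=9 (D, w=50) cum 160
  y=12 (G, w=40) cum 200
  y=12 (F, w=80) cum 280  ← median
  y=13 (C, w=3) cum 283
  y=13 (H, w=60) cum 343
  y=22 (A, w=100) cum 443
⇒ y* = 12

(8, 12)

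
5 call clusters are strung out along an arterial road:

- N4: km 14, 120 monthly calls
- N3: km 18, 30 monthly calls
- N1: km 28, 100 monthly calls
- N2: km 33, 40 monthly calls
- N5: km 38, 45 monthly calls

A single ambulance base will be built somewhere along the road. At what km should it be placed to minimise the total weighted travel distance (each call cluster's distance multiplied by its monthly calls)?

For a sum of weighted absolute distances on a line, the optimum is the weighted median (not the mean). Total weight W = 335; half-weight = 167.5.
Sort by position and accumulate weight:
  km 14 (N4, w=120) → cum 120
  km 18 (N3, w=30) → cum 150
  km 28 (N1, w=100) → cum 250  ≥ 167.5 → median here
  km 33 (N2, w=40) → cum 290
  km 38 (N5, w=45) → cum 335
Optimal location: km 28.

x = 28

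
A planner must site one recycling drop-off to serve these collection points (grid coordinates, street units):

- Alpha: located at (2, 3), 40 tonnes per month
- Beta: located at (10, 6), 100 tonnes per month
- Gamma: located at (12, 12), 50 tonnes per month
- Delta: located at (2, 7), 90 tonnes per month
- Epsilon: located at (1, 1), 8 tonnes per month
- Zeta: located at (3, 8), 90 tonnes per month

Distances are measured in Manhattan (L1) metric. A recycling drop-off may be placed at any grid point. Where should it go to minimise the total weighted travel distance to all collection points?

(3, 7)

Manhattan distance separates: Σwᵢ(|x−xᵢ|+|y−yᵢ|) = Σwᵢ|x−xᵢ| + Σwᵢ|y−yᵢ|, so x and y are optimised independently as 1-D weighted medians.
Total weight W = 378; half = 189.
x-coordinate, sorted with cumulative weight:
  x=1 (Epsilon, w=8) cum 8
  x=2 (Alpha, w=40) cum 48
  x=2 (Delta, w=90) cum 138
  x=3 (Zeta, w=90) cum 228  ← median
  x=10 (Beta, w=100) cum 328
  x=12 (Gamma, w=50) cum 378
⇒ x* = 3
y-coordinate, sorted with cumulative weight:
  y=1 (Epsilon, w=8) cum 8
  y=3 (Alpha, w=40) cum 48
  y=6 (Beta, w=100) cum 148
  y=7 (Delta, w=90) cum 238  ← median
  y=8 (Zeta, w=90) cum 328
  y=12 (Gamma, w=50) cum 378
⇒ y* = 7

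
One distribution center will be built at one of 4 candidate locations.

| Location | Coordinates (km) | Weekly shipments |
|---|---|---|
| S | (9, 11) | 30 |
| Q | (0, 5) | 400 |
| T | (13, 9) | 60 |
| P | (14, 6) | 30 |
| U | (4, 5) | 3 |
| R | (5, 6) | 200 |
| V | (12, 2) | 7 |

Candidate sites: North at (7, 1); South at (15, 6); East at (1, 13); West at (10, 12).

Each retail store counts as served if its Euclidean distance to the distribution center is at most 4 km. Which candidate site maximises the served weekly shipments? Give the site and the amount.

South, covering 90

Coverage radius r = 4 km; a point is covered iff (Δx)²+(Δy)² ≤ 4² = 16.
  North (7, 1): covers {none} → 0
  South (15, 6): covers {T, P} → 90
  East (1, 13): covers {none} → 0
  West (10, 12): covers {S} → 30
Maximum coverage at South: 90 weekly shipments.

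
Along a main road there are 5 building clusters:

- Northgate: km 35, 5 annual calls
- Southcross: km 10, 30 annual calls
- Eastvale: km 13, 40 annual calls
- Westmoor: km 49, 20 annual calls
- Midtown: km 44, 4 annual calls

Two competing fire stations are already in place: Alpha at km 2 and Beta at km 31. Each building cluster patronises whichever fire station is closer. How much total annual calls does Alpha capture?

70

The indifferent point is the midpoint (2+31)/2 = 16.5; building clusters left of it (closer to Alpha at 2) go to Alpha, those right go to Beta.
  Southcross at 10 (w=30) → Alpha
  Eastvale at 13 (w=40) → Alpha
  Northgate at 35 (w=5) → Beta
  Midtown at 44 (w=4) → Beta
  Westmoor at 49 (w=20) → Beta
Alpha captures 70; Beta captures 29.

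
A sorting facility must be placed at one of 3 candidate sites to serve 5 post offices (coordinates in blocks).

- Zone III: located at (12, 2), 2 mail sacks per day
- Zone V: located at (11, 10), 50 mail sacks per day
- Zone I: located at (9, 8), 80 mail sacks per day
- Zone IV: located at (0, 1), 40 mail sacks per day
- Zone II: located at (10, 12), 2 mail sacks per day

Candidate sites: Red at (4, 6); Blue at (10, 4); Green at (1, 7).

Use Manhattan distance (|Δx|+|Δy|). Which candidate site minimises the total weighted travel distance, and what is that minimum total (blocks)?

Total weighted distance at each candidate:
  Red (4, 6): total = 1518
  Blue (10, 4): total = 1294
  Green (1, 7): total = 1710
Minimum is at Blue with total 1294 blocks.

Blue, total 1294 blocks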